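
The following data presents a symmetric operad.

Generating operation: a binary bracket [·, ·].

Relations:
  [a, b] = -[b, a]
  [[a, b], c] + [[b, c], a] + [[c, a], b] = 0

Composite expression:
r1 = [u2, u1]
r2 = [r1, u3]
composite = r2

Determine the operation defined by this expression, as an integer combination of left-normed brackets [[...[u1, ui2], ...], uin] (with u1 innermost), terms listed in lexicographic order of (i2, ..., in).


Skip Jacobi rewriting: expand, keep u1-initial words, read off terms.
Composite bracket: [[u2, u1], u3]
Expanding via [a, b] = ab - ba: 4 signed words (2^2 = 4).
Only words starting with u1 matter:
  u1u2u3 (sign -1) contributes -[[u1, u2], u3]

-[[u1, u2], u3]


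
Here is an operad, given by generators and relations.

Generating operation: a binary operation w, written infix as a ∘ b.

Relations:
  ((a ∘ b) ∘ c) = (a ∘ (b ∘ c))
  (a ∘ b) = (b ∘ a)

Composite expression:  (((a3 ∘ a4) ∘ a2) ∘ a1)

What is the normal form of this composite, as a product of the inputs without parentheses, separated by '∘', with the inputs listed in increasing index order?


a1 ∘ a2 ∘ a3 ∘ a4

Key point: w commutes, so take the a-inputs in any fixed order.
(a3 ∘ a4) collapses to a3 ∘ a4
((a3 ∘ a4) ∘ a2) collapses to a3 ∘ a4 ∘ a2
(((a3 ∘ a4) ∘ a2) ∘ a1) collapses to a3 ∘ a4 ∘ a2 ∘ a1
sorting the factors by input index: a1 ∘ a2 ∘ a3 ∘ a4


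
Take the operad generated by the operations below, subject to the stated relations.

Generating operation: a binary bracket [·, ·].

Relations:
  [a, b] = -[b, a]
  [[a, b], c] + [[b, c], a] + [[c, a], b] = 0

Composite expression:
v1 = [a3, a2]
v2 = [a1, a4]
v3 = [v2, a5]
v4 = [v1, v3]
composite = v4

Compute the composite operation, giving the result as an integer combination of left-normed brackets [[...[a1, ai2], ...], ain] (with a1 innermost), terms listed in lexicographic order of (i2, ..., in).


[[[[a1, a4], a5], a2], a3] - [[[[a1, a4], a5], a3], a2]


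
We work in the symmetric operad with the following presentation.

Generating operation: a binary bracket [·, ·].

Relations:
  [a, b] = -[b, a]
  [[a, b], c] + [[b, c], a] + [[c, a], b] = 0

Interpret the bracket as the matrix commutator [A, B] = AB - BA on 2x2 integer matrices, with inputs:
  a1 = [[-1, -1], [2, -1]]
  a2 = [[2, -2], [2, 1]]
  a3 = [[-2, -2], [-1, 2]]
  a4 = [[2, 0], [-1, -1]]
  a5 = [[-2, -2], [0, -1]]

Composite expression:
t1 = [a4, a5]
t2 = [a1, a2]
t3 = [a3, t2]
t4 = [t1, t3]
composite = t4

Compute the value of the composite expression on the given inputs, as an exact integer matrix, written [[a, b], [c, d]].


[[-28, -52], [10, 28]]

[a4, a5] = [[-2, -6], [1, 2]]
[a1, a2] = [[2, 1], [2, -2]]
[a3, [a1, a2]] = [[-3, 4], [4, 3]]
[[a4, a5], [a3, [a1, a2]]] = [[-28, -52], [10, 28]]


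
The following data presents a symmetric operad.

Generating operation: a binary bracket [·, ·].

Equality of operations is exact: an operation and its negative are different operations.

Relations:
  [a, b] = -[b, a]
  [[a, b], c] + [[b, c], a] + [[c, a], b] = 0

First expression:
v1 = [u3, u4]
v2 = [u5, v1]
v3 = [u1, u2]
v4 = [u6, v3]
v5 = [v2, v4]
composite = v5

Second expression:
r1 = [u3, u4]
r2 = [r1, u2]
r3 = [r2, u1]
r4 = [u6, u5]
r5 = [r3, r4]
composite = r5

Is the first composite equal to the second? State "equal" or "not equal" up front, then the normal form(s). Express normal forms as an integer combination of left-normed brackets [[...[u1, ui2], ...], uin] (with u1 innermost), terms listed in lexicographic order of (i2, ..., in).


In normal form, the first expression is -[[[[[u1, u2], u6], u3], u4], u5] + [[[[[u1, u2], u6], u4], u3], u5] + [[[[[u1, u2], u6], u5], u3], u4] - [[[[[u1, u2], u6], u5], u4], u3]
In normal form, the second expression is -[[[[[u1, u2], u3], u4], u5], u6] + [[[[[u1, u2], u3], u4], u6], u5] + [[[[[u1, u2], u4], u3], u5], u6] - [[[[[u1, u2], u4], u3], u6], u5] + [[[[[u1, u3], u4], u2], u5], u6] - [[[[[u1, u3], u4], u2], u6], u5] - [[[[[u1, u4], u3], u2], u5], u6] + [[[[[u1, u4], u3], u2], u6], u5]
No match — not equal.

not equal: they reduce to -[[[[[u1, u2], u6], u3], u4], u5] + [[[[[u1, u2], u6], u4], u3], u5] + [[[[[u1, u2], u6], u5], u3], u4] - [[[[[u1, u2], u6], u5], u4], u3] and -[[[[[u1, u2], u3], u4], u5], u6] + [[[[[u1, u2], u3], u4], u6], u5] + [[[[[u1, u2], u4], u3], u5], u6] - [[[[[u1, u2], u4], u3], u6], u5] + [[[[[u1, u3], u4], u2], u5], u6] - [[[[[u1, u3], u4], u2], u6], u5] - [[[[[u1, u4], u3], u2], u5], u6] + [[[[[u1, u4], u3], u2], u6], u5]


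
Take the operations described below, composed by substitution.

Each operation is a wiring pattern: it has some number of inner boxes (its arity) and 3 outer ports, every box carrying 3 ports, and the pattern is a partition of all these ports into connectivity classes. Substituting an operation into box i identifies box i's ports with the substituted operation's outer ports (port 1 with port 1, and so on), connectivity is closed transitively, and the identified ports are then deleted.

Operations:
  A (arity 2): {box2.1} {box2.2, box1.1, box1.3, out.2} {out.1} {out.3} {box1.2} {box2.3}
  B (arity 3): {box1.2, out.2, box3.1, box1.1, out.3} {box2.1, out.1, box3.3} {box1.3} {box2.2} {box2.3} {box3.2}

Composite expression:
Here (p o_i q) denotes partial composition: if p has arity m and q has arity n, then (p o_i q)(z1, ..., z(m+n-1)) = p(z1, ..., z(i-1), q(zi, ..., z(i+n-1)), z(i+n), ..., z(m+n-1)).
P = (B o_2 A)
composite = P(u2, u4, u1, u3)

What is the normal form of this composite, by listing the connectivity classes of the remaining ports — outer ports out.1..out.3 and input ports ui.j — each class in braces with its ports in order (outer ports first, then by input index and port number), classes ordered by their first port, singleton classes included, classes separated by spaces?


{out.1, u3.3} {out.2, out.3, u2.1, u2.2, u3.1} {u1.1} {u1.2, u4.1, u4.3} {u1.3} {u2.3} {u3.2} {u4.2}

After gluing at B, chains via deleted ports link the u-ports.
stage A: inputs (u4, u1), connectivity {out.1} {out.2, u1.2, u4.1, u4.3} {out.3} {u1.1} {u1.3} {u4.2}, out.j its boundary
stage B: inputs (u2, u4, u1, u3), connectivity {out.1, u3.3} {out.2, out.3, u2.1, u2.2, u3.1} {u1.1} {u1.2, u4.1, u4.3} {u1.3} {u2.3} {u3.2} {u4.2}, out.j its boundary


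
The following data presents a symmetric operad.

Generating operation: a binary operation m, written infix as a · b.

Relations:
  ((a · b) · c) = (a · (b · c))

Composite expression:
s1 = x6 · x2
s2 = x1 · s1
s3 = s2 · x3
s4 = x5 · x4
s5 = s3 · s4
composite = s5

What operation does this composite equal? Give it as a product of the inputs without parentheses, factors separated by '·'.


x1 · x6 · x2 · x3 · x5 · x4

The m-tree's shape is irrelevant; the x-reading-order decides.
(x6 · x2) spells out as x6 · x2
(x1 · (x6 · x2)) spells out as x1 · x6 · x2
((x1 · (x6 · x2)) · x3) spells out as x1 · x6 · x2 · x3
(x5 · x4) spells out as x5 · x4
(((x1 · (x6 · x2)) · x3) · (x5 · x4)) spells out as x1 · x6 · x2 · x3 · x5 · x4


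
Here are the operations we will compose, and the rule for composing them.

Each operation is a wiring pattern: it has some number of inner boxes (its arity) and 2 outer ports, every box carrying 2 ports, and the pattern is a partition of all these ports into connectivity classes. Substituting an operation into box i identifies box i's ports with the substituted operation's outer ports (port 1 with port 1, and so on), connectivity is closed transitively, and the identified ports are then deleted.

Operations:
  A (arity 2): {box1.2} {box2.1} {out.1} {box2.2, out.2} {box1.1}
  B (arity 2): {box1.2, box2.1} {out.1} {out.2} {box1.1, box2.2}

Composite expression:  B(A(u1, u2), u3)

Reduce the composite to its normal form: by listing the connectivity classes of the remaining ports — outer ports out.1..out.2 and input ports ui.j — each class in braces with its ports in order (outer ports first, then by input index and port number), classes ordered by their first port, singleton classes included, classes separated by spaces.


{out.1} {out.2} {u1.1} {u1.2} {u2.1} {u2.2, u3.1} {u3.2}


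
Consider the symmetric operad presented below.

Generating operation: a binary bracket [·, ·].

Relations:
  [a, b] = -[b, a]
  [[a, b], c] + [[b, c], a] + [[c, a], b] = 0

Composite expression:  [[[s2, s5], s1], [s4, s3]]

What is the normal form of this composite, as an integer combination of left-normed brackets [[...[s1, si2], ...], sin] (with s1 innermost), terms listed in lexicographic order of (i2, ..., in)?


[[[[s1, s2], s5], s3], s4] - [[[[s1, s2], s5], s4], s3] - [[[[s1, s5], s2], s3], s4] + [[[[s1, s5], s2], s4], s3]

Expand each bracket as ab - ba; the s1-initial words give the coefficients.
Composite bracket: [[[s2, s5], s1], [s4, s3]]
Expanding via [a, b] = ab - ba: 16 signed words (2^4 = 16).
Words beginning with s1 determine it all:
  the word s1s2s5s3s4 carries sign +1 and contributes +[[[[s1, s2], s5], s3], s4]
  the word s1s2s5s4s3 carries sign -1 and contributes -[[[[s1, s2], s5], s4], s3]
  the word s1s5s2s3s4 carries sign -1 and contributes -[[[[s1, s5], s2], s3], s4]
  the word s1s5s2s4s3 carries sign +1 and contributes +[[[[s1, s5], s2], s4], s3]


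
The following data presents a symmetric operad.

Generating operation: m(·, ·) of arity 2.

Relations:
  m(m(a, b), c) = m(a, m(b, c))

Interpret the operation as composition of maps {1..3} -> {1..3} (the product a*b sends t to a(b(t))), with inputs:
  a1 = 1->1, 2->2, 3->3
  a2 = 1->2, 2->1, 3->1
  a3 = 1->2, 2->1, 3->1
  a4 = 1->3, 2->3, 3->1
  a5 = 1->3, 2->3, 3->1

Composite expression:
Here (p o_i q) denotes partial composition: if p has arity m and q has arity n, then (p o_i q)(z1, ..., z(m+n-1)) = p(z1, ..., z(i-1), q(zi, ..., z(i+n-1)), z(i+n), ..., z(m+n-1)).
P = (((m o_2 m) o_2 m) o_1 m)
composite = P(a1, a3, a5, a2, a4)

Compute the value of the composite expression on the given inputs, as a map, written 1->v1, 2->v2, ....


1->1, 2->1, 3->1

m(a1, a3) = 1->2, 2->1, 3->1
m(a5, a2) = 1->3, 2->3, 3->3
m(m(a5, a2), a4) = 1->3, 2->3, 3->3
m(m(a1, a3), m(m(a5, a2), a4)) = 1->1, 2->1, 3->1


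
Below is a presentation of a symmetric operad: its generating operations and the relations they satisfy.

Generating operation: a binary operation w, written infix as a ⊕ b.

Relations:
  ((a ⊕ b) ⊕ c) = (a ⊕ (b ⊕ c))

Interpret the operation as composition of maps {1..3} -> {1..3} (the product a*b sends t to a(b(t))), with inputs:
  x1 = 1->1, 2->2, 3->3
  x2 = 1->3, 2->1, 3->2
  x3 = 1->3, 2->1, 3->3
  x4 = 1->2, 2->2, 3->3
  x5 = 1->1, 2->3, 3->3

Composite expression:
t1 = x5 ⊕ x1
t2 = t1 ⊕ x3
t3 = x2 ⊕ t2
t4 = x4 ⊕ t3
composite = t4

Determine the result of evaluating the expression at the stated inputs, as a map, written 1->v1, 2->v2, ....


1->2, 2->3, 3->2

(x5 ⊕ x1) = 1->1, 2->3, 3->3
((x5 ⊕ x1) ⊕ x3) = 1->3, 2->1, 3->3
(x2 ⊕ ((x5 ⊕ x1) ⊕ x3)) = 1->2, 2->3, 3->2
(x4 ⊕ (x2 ⊕ ((x5 ⊕ x1) ⊕ x3))) = 1->2, 2->3, 3->2


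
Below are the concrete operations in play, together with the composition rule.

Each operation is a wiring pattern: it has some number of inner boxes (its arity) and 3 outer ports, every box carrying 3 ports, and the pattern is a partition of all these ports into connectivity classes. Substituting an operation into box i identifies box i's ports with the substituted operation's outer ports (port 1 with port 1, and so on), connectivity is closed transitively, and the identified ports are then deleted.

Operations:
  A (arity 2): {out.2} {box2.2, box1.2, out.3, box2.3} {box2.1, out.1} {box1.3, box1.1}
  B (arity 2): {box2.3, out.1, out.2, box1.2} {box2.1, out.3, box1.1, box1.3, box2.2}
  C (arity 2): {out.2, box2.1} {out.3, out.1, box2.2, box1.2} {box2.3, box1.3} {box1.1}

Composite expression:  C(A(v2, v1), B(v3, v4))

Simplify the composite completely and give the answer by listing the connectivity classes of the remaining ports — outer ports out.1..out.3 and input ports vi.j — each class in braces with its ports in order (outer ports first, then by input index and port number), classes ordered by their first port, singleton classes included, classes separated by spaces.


Two ports join when wires chain via C-identified ports.
the subtree at A composes to {out.1, v1.1} {out.2} {out.3, v1.2, v1.3, v2.2} {v2.1, v2.3} on (v2, v1); out.j = own outer ports
the subtree at B composes to {out.1, out.2, v3.2, v4.3} {out.3, v3.1, v3.3, v4.1, v4.2} on (v3, v4); out.j = own outer ports
the subtree at C composes to {out.1, out.2, out.3, v3.2, v4.3} {v1.1} {v1.2, v1.3, v2.2, v3.1, v3.3, v4.1, v4.2} {v2.1, v2.3} on (v2, v1, v3, v4); out.j = own outer ports

{out.1, out.2, out.3, v3.2, v4.3} {v1.1} {v1.2, v1.3, v2.2, v3.1, v3.3, v4.1, v4.2} {v2.1, v2.3}


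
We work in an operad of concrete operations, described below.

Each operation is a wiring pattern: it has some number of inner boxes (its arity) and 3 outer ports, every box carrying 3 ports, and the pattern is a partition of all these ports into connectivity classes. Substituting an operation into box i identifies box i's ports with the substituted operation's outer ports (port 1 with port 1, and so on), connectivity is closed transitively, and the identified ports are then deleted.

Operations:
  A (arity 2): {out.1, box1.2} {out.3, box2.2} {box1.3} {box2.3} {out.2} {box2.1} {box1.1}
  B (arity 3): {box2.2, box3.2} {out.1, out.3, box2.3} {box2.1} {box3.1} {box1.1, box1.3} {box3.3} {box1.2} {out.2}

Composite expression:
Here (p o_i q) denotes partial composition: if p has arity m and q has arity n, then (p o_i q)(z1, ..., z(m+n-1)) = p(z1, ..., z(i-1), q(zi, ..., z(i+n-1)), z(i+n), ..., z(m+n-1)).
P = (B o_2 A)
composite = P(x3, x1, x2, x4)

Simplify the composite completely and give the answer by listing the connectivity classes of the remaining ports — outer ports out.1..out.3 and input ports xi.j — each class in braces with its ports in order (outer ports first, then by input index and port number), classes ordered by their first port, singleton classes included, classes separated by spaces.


{out.1, out.3, x2.2} {out.2} {x1.1} {x1.2} {x1.3} {x2.1} {x2.3} {x3.1, x3.3} {x3.2} {x4.1} {x4.2} {x4.3}

After gluing at B, chains via deleted ports link the x-ports.
stage A: inputs (x1, x2), connectivity {out.1, x1.2} {out.2} {out.3, x2.2} {x1.1} {x1.3} {x2.1} {x2.3}, out.j its boundary
stage B: inputs (x3, x1, x2, x4), connectivity {out.1, out.3, x2.2} {out.2} {x1.1} {x1.2} {x1.3} {x2.1} {x2.3} {x3.1, x3.3} {x3.2} {x4.1} {x4.2} {x4.3}, out.j its boundary


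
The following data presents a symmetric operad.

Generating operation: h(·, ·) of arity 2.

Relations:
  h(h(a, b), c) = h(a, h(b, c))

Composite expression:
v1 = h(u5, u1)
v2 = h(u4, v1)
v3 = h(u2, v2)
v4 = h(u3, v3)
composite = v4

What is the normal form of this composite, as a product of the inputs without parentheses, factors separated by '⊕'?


Key point: h is associative — brackets drop, the u-order remains.
h(u5, u1) spells out as u5 ⊕ u1
h(u4, h(u5, u1)) spells out as u4 ⊕ u5 ⊕ u1
h(u2, h(u4, h(u5, u1))) spells out as u2 ⊕ u4 ⊕ u5 ⊕ u1
h(u3, h(u2, h(u4, h(u5, u1)))) spells out as u3 ⊕ u2 ⊕ u4 ⊕ u5 ⊕ u1

u3 ⊕ u2 ⊕ u4 ⊕ u5 ⊕ u1


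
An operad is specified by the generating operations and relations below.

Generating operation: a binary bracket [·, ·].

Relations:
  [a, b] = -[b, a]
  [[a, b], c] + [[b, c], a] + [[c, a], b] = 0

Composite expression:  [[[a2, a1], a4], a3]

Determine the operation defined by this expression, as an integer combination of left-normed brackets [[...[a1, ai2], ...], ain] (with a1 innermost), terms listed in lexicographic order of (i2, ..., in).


Expand each bracket as ab - ba; the a1-initial words give the coefficients.
Composite bracket: [[[a2, a1], a4], a3]
Applying ab - ba throughout gives 8 signed words (2^3 = 8).
Collect the words opening with a1:
  a1a2a4a3 appears with sign -1, giving the term -[[[a1, a2], a4], a3]

-[[[a1, a2], a4], a3]


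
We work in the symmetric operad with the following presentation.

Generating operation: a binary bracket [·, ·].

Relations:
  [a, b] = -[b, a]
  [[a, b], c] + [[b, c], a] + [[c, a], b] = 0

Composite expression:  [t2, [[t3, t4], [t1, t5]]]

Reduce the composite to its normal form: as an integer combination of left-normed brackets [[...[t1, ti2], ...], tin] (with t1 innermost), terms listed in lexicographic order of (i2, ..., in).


[[[[t1, t5], t3], t4], t2] - [[[[t1, t5], t4], t3], t2]

A multilinear Lie element is pinned by t1-initial words (t1 innermost).
Composite bracket: [t2, [[t3, t4], [t1, t5]]]
Applying ab - ba throughout gives 16 signed words (2^4 = 16).
Collect the words opening with t1:
  from t1t5t3t4t2, sign +1: term +[[[[t1, t5], t3], t4], t2]
  from t1t5t4t3t2, sign -1: term -[[[[t1, t5], t4], t3], t2]


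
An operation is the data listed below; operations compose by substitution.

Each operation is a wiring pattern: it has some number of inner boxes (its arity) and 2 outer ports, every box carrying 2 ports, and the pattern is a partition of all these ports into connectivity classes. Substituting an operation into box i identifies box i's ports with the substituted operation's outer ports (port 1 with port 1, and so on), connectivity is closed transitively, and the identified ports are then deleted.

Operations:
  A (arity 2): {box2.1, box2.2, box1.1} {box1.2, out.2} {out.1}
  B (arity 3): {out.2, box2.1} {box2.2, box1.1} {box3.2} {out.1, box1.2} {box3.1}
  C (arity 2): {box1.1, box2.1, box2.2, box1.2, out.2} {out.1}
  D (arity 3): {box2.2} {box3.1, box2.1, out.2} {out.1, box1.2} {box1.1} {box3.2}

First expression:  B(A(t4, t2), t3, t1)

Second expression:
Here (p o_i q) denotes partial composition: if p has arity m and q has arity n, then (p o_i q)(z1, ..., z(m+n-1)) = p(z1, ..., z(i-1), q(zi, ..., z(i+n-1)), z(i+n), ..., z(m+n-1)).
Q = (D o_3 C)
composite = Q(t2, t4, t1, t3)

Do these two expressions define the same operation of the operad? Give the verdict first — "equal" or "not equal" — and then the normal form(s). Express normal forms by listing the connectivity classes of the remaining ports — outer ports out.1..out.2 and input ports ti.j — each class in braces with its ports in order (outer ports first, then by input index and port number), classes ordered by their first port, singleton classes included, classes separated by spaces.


not equal; first: {out.1, t4.2} {out.2, t3.1} {t1.1} {t1.2} {t2.1, t2.2, t4.1} {t3.2}; second: {out.1, t2.2} {out.2, t4.1} {t1.1, t1.2, t3.1, t3.2} {t2.1} {t4.2}

Reducing the first expression gives {out.1, t4.2} {out.2, t3.1} {t1.1} {t1.2} {t2.1, t2.2, t4.1} {t3.2}
Reducing the second expression gives {out.1, t2.2} {out.2, t4.1} {t1.1, t1.2, t3.1, t3.2} {t2.1} {t4.2}
The normal forms differ: not equal.


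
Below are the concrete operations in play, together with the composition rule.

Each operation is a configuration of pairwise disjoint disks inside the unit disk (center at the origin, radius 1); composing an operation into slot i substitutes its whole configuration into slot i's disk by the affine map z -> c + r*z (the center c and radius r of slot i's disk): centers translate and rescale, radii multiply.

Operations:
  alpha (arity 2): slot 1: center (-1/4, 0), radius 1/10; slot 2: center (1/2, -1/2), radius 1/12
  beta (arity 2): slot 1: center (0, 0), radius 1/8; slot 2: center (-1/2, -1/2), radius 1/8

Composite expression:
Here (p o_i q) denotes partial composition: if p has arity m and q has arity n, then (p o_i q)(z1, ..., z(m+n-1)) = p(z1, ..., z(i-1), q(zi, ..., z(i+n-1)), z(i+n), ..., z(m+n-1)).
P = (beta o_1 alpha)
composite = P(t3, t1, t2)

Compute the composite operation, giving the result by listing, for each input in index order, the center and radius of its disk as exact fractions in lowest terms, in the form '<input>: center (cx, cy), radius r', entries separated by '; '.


t1: center (1/16, -1/16), radius 1/96; t2: center (-1/2, -1/2), radius 1/8; t3: center (-1/32, 0), radius 1/80

Only the slot chain above each t matters under beta; compose those maps.
t3 passes through 2 substitutions, ending at center (-1/32, 0), radius 1/80
t1 passes through 2 substitutions, ending at center (1/16, -1/16), radius 1/96
t2 passes through 1 substitution, ending at center (-1/2, -1/2), radius 1/8


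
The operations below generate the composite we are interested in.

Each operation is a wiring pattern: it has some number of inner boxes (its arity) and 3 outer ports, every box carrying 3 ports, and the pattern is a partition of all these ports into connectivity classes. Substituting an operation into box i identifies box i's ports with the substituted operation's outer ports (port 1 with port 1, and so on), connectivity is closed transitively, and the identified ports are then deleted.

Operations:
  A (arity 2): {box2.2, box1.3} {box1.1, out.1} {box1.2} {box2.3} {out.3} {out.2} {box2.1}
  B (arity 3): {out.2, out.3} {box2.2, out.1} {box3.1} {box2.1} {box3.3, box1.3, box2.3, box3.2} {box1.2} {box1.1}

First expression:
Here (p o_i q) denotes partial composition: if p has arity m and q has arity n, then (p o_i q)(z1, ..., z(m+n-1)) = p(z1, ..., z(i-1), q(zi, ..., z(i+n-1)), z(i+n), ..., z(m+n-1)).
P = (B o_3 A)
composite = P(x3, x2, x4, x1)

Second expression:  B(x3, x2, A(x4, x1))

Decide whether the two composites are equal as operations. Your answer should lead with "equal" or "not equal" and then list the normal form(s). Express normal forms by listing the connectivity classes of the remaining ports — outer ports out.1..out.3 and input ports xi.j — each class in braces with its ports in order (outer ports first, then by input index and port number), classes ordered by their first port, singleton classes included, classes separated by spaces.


equal — both sides give {out.1, x2.2} {out.2, out.3} {x1.1} {x1.2, x4.3} {x1.3} {x2.1} {x2.3, x3.3} {x3.1} {x3.2} {x4.1} {x4.2}

The first expression reduces to {out.1, x2.2} {out.2, out.3} {x1.1} {x1.2, x4.3} {x1.3} {x2.1} {x2.3, x3.3} {x3.1} {x3.2} {x4.1} {x4.2}
The second expression reduces to {out.1, x2.2} {out.2, out.3} {x1.1} {x1.2, x4.3} {x1.3} {x2.1} {x2.3, x3.3} {x3.1} {x3.2} {x4.1} {x4.2}
The forms coincide; equal.


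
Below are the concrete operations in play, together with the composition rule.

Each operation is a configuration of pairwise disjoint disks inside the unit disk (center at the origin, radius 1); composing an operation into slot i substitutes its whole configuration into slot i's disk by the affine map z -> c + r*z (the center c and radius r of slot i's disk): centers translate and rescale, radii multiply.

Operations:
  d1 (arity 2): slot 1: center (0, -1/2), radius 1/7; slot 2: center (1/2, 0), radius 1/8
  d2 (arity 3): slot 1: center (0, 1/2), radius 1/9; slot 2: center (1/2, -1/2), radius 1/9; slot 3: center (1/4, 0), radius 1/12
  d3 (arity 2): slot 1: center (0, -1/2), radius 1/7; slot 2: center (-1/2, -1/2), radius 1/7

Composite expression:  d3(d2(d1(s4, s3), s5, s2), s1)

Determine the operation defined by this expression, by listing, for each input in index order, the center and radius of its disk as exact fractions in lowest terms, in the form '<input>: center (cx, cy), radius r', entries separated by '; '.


Only the slot chain above each s matters under d3; compose those maps.
s4 passes through 3 substitutions, ending at center (0, -55/126), radius 1/441
s3 passes through 3 substitutions, ending at center (1/126, -3/7), radius 1/504
s5 passes through 2 substitutions, ending at center (1/14, -4/7), radius 1/63
s2 passes through 2 substitutions, ending at center (1/28, -1/2), radius 1/84
s1 passes through 1 substitution, ending at center (-1/2, -1/2), radius 1/7

s1: center (-1/2, -1/2), radius 1/7; s2: center (1/28, -1/2), radius 1/84; s3: center (1/126, -3/7), radius 1/504; s4: center (0, -55/126), radius 1/441; s5: center (1/14, -4/7), radius 1/63


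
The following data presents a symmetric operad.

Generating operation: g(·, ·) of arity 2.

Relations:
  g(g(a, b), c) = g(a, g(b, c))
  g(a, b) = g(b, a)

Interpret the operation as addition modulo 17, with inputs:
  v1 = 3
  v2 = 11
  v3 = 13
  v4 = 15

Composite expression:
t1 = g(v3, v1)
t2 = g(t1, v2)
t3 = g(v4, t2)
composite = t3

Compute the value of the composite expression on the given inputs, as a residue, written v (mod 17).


8 (mod 17)

g(v3, v1) = 16
g(g(v3, v1), v2) = 10
g(v4, g(g(v3, v1), v2)) = 8


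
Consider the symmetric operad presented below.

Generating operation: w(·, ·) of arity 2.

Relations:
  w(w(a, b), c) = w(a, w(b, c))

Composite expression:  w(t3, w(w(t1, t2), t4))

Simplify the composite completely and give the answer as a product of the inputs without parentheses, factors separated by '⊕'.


All parenthesizations of w agree; list the t-inputs left to right.
w(t1, t2) linearizes to t1 ⊕ t2
w(w(t1, t2), t4) linearizes to t1 ⊕ t2 ⊕ t4
w(t3, w(w(t1, t2), t4)) linearizes to t3 ⊕ t1 ⊕ t2 ⊕ t4

t3 ⊕ t1 ⊕ t2 ⊕ t4


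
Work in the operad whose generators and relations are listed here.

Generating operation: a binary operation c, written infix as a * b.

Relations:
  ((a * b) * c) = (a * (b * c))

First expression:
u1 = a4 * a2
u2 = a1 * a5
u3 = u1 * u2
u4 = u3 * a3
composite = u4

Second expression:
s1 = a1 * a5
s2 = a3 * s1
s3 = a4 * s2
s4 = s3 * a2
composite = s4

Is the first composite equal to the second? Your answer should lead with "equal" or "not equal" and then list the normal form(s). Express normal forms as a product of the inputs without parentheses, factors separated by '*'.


not equal; the first gives a4 * a2 * a1 * a5 * a3 and the second a4 * a3 * a1 * a5 * a2

Reducing the first expression gives a4 * a2 * a1 * a5 * a3
Reducing the second expression gives a4 * a3 * a1 * a5 * a2
They disagree, so not equal.


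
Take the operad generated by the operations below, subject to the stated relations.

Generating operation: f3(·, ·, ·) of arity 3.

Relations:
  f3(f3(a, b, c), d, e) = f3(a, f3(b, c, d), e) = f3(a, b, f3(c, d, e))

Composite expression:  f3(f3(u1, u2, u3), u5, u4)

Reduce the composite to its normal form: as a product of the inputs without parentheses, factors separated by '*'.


u1 * u2 * u3 * u5 * u4

Under associativity of f3, the answer is the u's in reading order.
f3(u1, u2, u3) reduces to u1 * u2 * u3
f3(f3(u1, u2, u3), u5, u4) reduces to u1 * u2 * u3 * u5 * u4


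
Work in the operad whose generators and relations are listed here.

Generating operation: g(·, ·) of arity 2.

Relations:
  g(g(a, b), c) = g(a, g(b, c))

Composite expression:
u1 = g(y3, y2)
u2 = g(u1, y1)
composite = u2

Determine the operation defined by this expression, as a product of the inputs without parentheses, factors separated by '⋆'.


Associativity of g dissolves the nesting; only the y-input order survives.
g(y3, y2) collapses to y3 ⋆ y2
g(g(y3, y2), y1) collapses to y3 ⋆ y2 ⋆ y1

y3 ⋆ y2 ⋆ y1


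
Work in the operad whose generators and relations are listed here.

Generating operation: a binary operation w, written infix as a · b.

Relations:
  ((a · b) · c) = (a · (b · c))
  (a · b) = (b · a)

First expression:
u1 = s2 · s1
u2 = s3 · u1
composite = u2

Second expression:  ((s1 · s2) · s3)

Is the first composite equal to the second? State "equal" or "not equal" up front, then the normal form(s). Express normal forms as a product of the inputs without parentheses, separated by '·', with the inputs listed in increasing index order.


The first expression, normalized: s1 · s2 · s3
The second expression, normalized: s1 · s2 · s3
Identical normal forms: equal.

equal; the common form is s1 · s2 · s3


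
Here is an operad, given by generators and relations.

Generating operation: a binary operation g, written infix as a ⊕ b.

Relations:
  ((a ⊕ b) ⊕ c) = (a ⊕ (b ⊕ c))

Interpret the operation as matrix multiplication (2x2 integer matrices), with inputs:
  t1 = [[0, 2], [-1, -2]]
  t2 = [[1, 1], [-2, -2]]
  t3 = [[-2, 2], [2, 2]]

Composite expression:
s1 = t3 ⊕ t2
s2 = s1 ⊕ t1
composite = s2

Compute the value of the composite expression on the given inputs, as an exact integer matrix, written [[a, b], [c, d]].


[[6, 0], [2, 0]]

(t3 ⊕ t2) = [[-6, -6], [-2, -2]]
((t3 ⊕ t2) ⊕ t1) = [[6, 0], [2, 0]]


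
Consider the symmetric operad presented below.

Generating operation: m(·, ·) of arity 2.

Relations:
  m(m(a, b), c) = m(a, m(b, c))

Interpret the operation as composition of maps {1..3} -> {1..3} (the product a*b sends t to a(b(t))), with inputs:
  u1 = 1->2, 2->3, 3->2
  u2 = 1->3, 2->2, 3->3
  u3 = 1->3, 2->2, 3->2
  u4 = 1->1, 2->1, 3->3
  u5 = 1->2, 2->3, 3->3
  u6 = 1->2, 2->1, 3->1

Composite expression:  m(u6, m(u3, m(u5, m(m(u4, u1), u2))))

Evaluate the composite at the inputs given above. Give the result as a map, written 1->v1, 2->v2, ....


1->1, 2->1, 3->1

m(u4, u1) = 1->1, 2->3, 3->1
m(m(u4, u1), u2) = 1->1, 2->3, 3->1
m(u5, m(m(u4, u1), u2)) = 1->2, 2->3, 3->2
m(u3, m(u5, m(m(u4, u1), u2))) = 1->2, 2->2, 3->2
m(u6, m(u3, m(u5, m(m(u4, u1), u2)))) = 1->1, 2->1, 3->1


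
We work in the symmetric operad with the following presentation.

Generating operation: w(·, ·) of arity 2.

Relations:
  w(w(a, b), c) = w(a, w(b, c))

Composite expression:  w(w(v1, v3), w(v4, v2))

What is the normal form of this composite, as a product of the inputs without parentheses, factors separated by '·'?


v1 · v3 · v4 · v2

Every regrouping of w is equal, so read the v-inputs in written order.
w(v1, v3) collapses to v1 · v3
w(v4, v2) collapses to v4 · v2
w(w(v1, v3), w(v4, v2)) collapses to v1 · v3 · v4 · v2


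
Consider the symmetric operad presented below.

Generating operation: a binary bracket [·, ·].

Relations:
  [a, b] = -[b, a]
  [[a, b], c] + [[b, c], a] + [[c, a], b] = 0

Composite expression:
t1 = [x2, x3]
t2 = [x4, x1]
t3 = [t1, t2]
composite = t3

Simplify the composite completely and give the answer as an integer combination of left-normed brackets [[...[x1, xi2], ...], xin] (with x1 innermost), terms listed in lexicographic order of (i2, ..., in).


Left-normed coefficients sit on the x1-initial expansion words.
Composite bracket: [[x2, x3], [x4, x1]]
Applying ab - ba throughout gives 8 signed words (2^3 = 8).
Words beginning with x1 determine it all:
  the word x1x4x2x3 carries sign +1 and contributes +[[[x1, x4], x2], x3]
  the word x1x4x3x2 carries sign -1 and contributes -[[[x1, x4], x3], x2]

[[[x1, x4], x2], x3] - [[[x1, x4], x3], x2]


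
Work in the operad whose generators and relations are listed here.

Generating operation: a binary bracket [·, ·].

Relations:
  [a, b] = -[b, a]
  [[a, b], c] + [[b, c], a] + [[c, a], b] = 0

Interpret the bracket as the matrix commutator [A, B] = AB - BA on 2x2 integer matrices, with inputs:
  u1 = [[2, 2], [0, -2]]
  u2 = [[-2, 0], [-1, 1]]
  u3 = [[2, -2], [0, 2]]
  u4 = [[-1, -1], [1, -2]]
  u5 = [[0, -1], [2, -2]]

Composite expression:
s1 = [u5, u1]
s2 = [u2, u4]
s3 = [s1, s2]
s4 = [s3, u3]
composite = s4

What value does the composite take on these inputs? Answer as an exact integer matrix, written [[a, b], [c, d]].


[u5, u1] = [[-4, 8], [8, 4]]
[u2, u4] = [[-1, 3], [2, 1]]
[[u5, u1], [u2, u4]] = [[-8, -8], [0, 8]]
[[[u5, u1], [u2, u4]], u3] = [[0, 32], [0, 0]]

[[0, 32], [0, 0]]


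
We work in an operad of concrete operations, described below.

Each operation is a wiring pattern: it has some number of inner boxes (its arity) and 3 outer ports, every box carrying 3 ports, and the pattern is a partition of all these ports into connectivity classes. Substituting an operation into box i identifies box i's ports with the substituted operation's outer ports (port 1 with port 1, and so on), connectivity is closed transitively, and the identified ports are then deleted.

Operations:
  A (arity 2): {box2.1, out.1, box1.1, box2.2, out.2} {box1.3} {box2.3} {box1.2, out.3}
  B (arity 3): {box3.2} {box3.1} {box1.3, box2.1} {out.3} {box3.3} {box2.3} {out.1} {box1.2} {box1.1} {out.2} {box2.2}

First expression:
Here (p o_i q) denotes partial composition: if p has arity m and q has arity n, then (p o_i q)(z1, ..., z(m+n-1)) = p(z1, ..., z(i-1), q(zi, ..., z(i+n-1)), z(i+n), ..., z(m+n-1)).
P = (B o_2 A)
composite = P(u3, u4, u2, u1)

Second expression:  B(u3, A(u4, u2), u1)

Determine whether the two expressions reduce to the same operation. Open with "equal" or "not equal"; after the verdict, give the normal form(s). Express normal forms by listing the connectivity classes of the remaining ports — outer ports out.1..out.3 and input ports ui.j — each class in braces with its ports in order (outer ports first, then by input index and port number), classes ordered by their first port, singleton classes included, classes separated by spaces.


The first expression, normalized: {out.1} {out.2} {out.3} {u1.1} {u1.2} {u1.3} {u2.1, u2.2, u3.3, u4.1} {u2.3} {u3.1} {u3.2} {u4.2} {u4.3}
The second expression, normalized: {out.1} {out.2} {out.3} {u1.1} {u1.2} {u1.3} {u2.1, u2.2, u3.3, u4.1} {u2.3} {u3.1} {u3.2} {u4.2} {u4.3}
Same normal form: equal.

equal — both sides give {out.1} {out.2} {out.3} {u1.1} {u1.2} {u1.3} {u2.1, u2.2, u3.3, u4.1} {u2.3} {u3.1} {u3.2} {u4.2} {u4.3}


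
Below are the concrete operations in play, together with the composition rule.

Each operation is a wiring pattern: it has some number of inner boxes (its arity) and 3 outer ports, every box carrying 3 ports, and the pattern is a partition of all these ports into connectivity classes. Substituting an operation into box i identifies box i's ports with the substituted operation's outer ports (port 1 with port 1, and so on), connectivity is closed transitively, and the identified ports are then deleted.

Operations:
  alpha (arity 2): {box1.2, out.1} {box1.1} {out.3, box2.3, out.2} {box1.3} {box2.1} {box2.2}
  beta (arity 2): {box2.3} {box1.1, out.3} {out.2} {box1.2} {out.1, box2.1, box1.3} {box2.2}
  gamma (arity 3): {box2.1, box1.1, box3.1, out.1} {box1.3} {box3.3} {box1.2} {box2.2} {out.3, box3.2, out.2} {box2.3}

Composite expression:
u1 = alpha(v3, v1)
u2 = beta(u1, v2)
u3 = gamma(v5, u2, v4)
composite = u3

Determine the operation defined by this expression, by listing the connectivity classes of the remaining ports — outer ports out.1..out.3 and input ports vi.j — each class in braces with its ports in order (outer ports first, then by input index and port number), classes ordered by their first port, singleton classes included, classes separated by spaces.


Substituting into gamma glues patterns; closure does the rest.
through alpha, on inputs (v3, v1): {out.1, v3.2} {out.2, out.3, v1.3} {v1.1} {v1.2} {v3.1} {v3.3} (out.j = stage outer ports)
through beta, on inputs (v3, v1, v2): {out.1, v1.3, v2.1} {out.2} {out.3, v3.2} {v1.1} {v1.2} {v2.2} {v2.3} {v3.1} {v3.3} (out.j = stage outer ports)
through gamma, on inputs (v5, v3, v1, v2, v4): {out.1, v1.3, v2.1, v4.1, v5.1} {out.2, out.3, v4.2} {v1.1} {v1.2} {v2.2} {v2.3} {v3.1} {v3.2} {v3.3} {v4.3} {v5.2} {v5.3} (out.j = stage outer ports)

{out.1, v1.3, v2.1, v4.1, v5.1} {out.2, out.3, v4.2} {v1.1} {v1.2} {v2.2} {v2.3} {v3.1} {v3.2} {v3.3} {v4.3} {v5.2} {v5.3}


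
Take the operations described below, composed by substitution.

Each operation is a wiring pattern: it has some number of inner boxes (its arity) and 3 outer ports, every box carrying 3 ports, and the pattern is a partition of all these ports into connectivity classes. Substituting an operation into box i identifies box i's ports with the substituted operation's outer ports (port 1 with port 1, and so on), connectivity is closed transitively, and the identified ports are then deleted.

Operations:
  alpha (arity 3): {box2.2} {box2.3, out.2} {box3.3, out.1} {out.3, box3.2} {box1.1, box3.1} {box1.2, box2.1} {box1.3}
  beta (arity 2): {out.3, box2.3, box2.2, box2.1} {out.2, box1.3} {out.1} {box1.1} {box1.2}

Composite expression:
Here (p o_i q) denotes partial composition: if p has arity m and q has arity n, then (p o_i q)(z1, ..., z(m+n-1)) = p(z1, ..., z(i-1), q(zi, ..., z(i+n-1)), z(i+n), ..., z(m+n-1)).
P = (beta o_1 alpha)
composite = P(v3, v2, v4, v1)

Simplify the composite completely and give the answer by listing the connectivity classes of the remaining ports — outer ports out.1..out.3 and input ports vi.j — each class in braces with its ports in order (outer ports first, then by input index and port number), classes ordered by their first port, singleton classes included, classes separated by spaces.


Treat the ports identified at beta as solder joints: merge, then drop.
alpha over (v3, v2, v4) gives {out.1, v4.3} {out.2, v2.3} {out.3, v4.2} {v2.1, v3.2} {v2.2} {v3.1, v4.1} {v3.3}, out.j being that stage's outer ports
beta over (v3, v2, v4, v1) gives {out.1} {out.2, v4.2} {out.3, v1.1, v1.2, v1.3} {v2.1, v3.2} {v2.2} {v2.3} {v3.1, v4.1} {v3.3} {v4.3}, out.j being that stage's outer ports

{out.1} {out.2, v4.2} {out.3, v1.1, v1.2, v1.3} {v2.1, v3.2} {v2.2} {v2.3} {v3.1, v4.1} {v3.3} {v4.3}


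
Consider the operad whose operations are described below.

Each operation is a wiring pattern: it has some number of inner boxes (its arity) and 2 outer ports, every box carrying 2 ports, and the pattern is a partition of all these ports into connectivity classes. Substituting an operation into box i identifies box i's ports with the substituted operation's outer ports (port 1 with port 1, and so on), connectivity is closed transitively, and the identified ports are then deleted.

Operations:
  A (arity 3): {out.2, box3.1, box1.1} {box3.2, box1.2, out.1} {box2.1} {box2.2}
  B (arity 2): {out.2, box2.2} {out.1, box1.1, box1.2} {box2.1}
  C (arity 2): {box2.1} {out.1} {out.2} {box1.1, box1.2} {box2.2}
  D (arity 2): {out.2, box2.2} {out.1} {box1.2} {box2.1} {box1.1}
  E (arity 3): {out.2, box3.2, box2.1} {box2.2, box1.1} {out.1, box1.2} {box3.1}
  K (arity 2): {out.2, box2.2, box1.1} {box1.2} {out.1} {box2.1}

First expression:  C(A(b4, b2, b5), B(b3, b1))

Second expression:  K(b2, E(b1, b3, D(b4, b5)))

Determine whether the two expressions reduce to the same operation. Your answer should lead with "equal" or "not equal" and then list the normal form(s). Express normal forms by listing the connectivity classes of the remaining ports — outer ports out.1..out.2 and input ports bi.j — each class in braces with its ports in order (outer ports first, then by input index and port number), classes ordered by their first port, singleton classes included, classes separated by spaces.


not equal; first: {out.1} {out.2} {b1.1} {b1.2} {b2.1} {b2.2} {b3.1, b3.2} {b4.1, b4.2, b5.1, b5.2}; second: {out.1} {out.2, b2.1, b3.1, b5.2} {b1.1, b3.2} {b1.2} {b2.2} {b4.1} {b4.2} {b5.1}

Normal form of the first expression: {out.1} {out.2} {b1.1} {b1.2} {b2.1} {b2.2} {b3.1, b3.2} {b4.1, b4.2, b5.1, b5.2}
Normal form of the second expression: {out.1} {out.2, b2.1, b3.1, b5.2} {b1.1, b3.2} {b1.2} {b2.2} {b4.1} {b4.2} {b5.1}
Distinct normal forms: not equal.


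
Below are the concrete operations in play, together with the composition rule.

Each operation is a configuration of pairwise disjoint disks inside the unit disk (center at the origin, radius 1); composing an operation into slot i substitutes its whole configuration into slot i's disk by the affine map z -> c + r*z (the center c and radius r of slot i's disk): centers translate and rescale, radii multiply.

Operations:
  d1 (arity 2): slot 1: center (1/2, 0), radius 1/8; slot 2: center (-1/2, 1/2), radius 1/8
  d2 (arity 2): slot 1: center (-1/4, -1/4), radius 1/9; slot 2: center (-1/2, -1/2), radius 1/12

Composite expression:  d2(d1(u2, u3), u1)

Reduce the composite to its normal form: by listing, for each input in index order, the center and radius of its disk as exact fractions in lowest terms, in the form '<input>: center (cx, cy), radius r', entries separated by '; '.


u1: center (-1/2, -1/2), radius 1/12; u2: center (-7/36, -1/4), radius 1/72; u3: center (-11/36, -7/36), radius 1/72

Follow each u-input down from d2: c' goes to c + r*c', radius to r*r'.
for u2, the 2-step affine chain lands on center (-7/36, -1/4), radius 1/72
for u3, the 2-step affine chain lands on center (-11/36, -7/36), radius 1/72
for u1, the 1-step affine chain lands on center (-1/2, -1/2), radius 1/12


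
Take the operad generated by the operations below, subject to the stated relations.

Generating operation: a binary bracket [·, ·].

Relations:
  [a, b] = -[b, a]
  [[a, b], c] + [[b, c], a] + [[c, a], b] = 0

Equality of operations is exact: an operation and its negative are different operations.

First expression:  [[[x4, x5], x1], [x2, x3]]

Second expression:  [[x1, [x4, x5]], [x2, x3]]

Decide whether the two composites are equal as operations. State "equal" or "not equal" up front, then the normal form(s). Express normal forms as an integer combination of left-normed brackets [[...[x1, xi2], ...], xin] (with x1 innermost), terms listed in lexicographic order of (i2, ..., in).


The first composite normalizes to -[[[[x1, x4], x5], x2], x3] + [[[[x1, x4], x5], x3], x2] + [[[[x1, x5], x4], x2], x3] - [[[[x1, x5], x4], x3], x2]
The second composite normalizes to [[[[x1, x4], x5], x2], x3] - [[[[x1, x4], x5], x3], x2] - [[[[x1, x5], x4], x2], x3] + [[[[x1, x5], x4], x3], x2]
They disagree, so not equal.

not equal; first: -[[[[x1, x4], x5], x2], x3] + [[[[x1, x4], x5], x3], x2] + [[[[x1, x5], x4], x2], x3] - [[[[x1, x5], x4], x3], x2]; second: [[[[x1, x4], x5], x2], x3] - [[[[x1, x4], x5], x3], x2] - [[[[x1, x5], x4], x2], x3] + [[[[x1, x5], x4], x3], x2]
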